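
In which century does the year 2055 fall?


Century = (year - 1) // 100 + 1
= (2055 - 1) // 100 + 1
= 2054 // 100 + 1
= 20 + 1

21st century


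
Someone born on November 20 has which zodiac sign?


Date: November 20
Conventional tropical zodiac dates: Scorpio from October 23 onward; Sagittarius starts November 22
November 20 falls within the Scorpio range

Scorpio


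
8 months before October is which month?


October is month 10
10 - 8 = 2

February


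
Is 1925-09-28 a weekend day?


Anchor: Jan 1, 1925. With p = 1925 - 1 = 1924: (p + p//4 - p//100 + p//400) mod 7 = (1924 + 481 - 19 + 4) mod 7 = 2390 mod 7 = 3 -> Thursday (Mon=0 ... Sun=6)
Day of year: 271; offset = 270
Weekday index = (3 + 270) mod 7 = 0 -> Monday
Weekend days: Saturday, Sunday

No


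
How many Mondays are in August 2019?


August 2019 has 31 days
Anchor: Jan 1, 2019. With p = 2019 - 1 = 2018: (p + p//4 - p//100 + p//400) mod 7 = (2018 + 504 - 20 + 5) mod 7 = 2507 mod 7 = 1 -> Tuesday (Mon=0 ... Sun=6)
Days before August (Jan-Jul): 212; August 1 index = (1 + 212) mod 7 = 3 -> Thursday
First Monday is August 5
Mondays: 5, 12, 19, 26

4 Mondays


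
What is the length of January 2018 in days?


January 2018

31 days


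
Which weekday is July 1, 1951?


Target: July 1, 1951
Anchor: Jan 1, 1951. With p = 1951 - 1 = 1950: (p + p//4 - p//100 + p//400) mod 7 = (1950 + 487 - 19 + 4) mod 7 = 2422 mod 7 = 0 -> Monday (Mon=0 ... Sun=6)
Days before July (Jan-Jun): 181 days
Weekday index = (0 + 181) mod 7 = 6

Sunday


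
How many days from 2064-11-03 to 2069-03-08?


From 2064-11-03 to 2069-03-08
2064-11-03: days before November = 31 + 29 + 31 + 30 + 31 + 30 + 31 + 31 + 30 + 31 = 305 (2064 is a leap year); day of year = 305 + 3 = 308
2069-03-08: days before March = 31 + 28 = 59 (2069 is not a leap year); day of year = 59 + 8 = 67
Rest of 2064: 366 - 308 = 58
Full years 2065 (365), 2066 (365), 2067 (365), 2068 (366): 1461
Total = 58 + 1461 + 67 = 1586

1586 days


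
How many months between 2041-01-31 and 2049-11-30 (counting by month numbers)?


From January 2041 to November 2049
8 years * 12 = 96 months, plus 10 months = 106

106 months


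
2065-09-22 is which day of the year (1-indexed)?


Date: September 22, 2065
Days in months 1 through 8: 243
Plus 22 days in September

Day of year: 265


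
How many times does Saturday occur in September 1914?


September 1914 has 30 days
Anchor: Jan 1, 1914. With p = 1914 - 1 = 1913: (p + p//4 - p//100 + p//400) mod 7 = (1913 + 478 - 19 + 4) mod 7 = 2376 mod 7 = 3 -> Thursday (Mon=0 ... Sun=6)
Days before September (Jan-Aug): 243; September 1 index = (3 + 243) mod 7 = 1 -> Tuesday
First Saturday is September 5
Saturdays: 5, 12, 19, 26

4 Saturdays


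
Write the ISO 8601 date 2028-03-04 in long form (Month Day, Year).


ISO 2028-03-04 parses as year=2028, month=03, day=04
Month 3 -> March

March 4, 2028


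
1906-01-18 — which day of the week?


Date: January 18, 1906
Anchor: Jan 1, 1906. With p = 1906 - 1 = 1905: (p + p//4 - p//100 + p//400) mod 7 = (1905 + 476 - 19 + 4) mod 7 = 2366 mod 7 = 0 -> Monday (Mon=0 ... Sun=6)
Days into year = 18 - 1 = 17
Weekday index = (0 + 17) mod 7 = 3

Day of the week: Thursday


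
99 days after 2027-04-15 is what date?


Start: 2027-04-15, add 99 days
April 2027 has 30 days: 30 - 15 = 15 days to April 30 -> 84 left
May 2027 has 31 days -> 53 left
June 2027 has 30 days -> 23 left
July 2027: 23 <= 31 -> lands on July 23

Result: 2027-07-23


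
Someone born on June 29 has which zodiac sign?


Date: June 29
Conventional tropical zodiac dates: Cancer from June 21 onward; Leo starts July 23
June 29 falls within the Cancer range

Cancer


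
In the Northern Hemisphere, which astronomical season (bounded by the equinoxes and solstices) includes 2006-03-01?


Date: March 1
Astronomical Winter (approx.; exact equinox/solstice day varies by year): December 21 to March 19
March 1 falls within the Winter window

Winter


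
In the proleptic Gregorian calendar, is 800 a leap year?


Gregorian leap year rule: divisible by 4, but not by 100, unless also by 400.
800 is divisible by 400 -> leap year

Yes


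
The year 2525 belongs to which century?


Century = (year - 1) // 100 + 1
= (2525 - 1) // 100 + 1
= 2524 // 100 + 1
= 25 + 1

26th century


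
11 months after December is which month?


December is month 12
12 + 11 = 23; wrap: 23 - 12 = 11

November


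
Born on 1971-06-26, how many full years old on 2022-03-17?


Birth: 1971-06-26
Reference: 2022-03-17
Year difference: 2022 - 1971 = 51
Birthday not yet reached in 2022, subtract 1

50 years old


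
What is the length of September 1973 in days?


September 1973

30 days


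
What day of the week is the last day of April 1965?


April 1965 has 30 days
Anchor: Jan 1, 1965. With p = 1965 - 1 = 1964: (p + p//4 - p//100 + p//400) mod 7 = (1964 + 491 - 19 + 4) mod 7 = 2440 mod 7 = 4 -> Friday (Mon=0 ... Sun=6)
Days before April (Jan-Mar): 90; April 1 index = (4 + 90) mod 7 = 3 -> Thursday
Last day offset: 30 - 1 = 29 days
Weekday index = (3 + 29) mod 7 = 4

Friday, April 30


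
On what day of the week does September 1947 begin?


Target: September 1, 1947
Anchor: Jan 1, 1947. With p = 1947 - 1 = 1946: (p + p//4 - p//100 + p//400) mod 7 = (1946 + 486 - 19 + 4) mod 7 = 2417 mod 7 = 2 -> Wednesday (Mon=0 ... Sun=6)
Days before September (Jan-Aug): 243 days
Weekday index = (2 + 243) mod 7 = 0

Monday


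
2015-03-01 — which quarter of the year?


Month: March (month 3)
Q1: Jan-Mar, Q2: Apr-Jun, Q3: Jul-Sep, Q4: Oct-Dec

Q1


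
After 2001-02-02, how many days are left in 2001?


Day of year: 33 of 365
Remaining = 365 - 33

332 days


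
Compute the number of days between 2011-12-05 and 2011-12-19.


From 2011-12-05 to 2011-12-19
2011-12-05: days before December = 31 + 28 + 31 + 30 + 31 + 30 + 31 + 31 + 30 + 31 + 30 = 334 (2011 is not a leap year); day of year = 334 + 5 = 339
2011-12-19: days before December = 31 + 28 + 31 + 30 + 31 + 30 + 31 + 31 + 30 + 31 + 30 = 334 (2011 is not a leap year); day of year = 334 + 19 = 353
Same year: 353 - 339 = 14

14 days


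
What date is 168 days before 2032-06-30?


Start: 2032-06-30, subtract 168 days
Back 30 days from June 30 reaches May 31, 2032 -> 138 left
May 2032 has 31 days -> back to April 30, 2032 -> 107 left
April 2032 has 30 days -> back to March 31, 2032 -> 77 left
March 2032 has 31 days -> back to February 29, 2032 -> 46 left
February 2032 has 29 days -> back to January 31, 2032 -> 17 left
January 2032: 31 - 17 = 14 -> lands on January 14

Result: 2032-01-14


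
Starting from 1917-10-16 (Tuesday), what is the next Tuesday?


Current: Tuesday
Target: Tuesday
Days ahead: 7

Next Tuesday: 1917-10-23


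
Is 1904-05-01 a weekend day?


Anchor: Jan 1, 1904. With p = 1904 - 1 = 1903: (p + p//4 - p//100 + p//400) mod 7 = (1903 + 475 - 19 + 4) mod 7 = 2363 mod 7 = 4 -> Friday (Mon=0 ... Sun=6)
Day of year: 122; offset = 121
Weekday index = (4 + 121) mod 7 = 6 -> Sunday
Weekend days: Saturday, Sunday

Yes


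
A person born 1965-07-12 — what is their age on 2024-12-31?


Birth: 1965-07-12
Reference: 2024-12-31
Year difference: 2024 - 1965 = 59

59 years old


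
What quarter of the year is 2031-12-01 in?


Month: December (month 12)
Q1: Jan-Mar, Q2: Apr-Jun, Q3: Jul-Sep, Q4: Oct-Dec

Q4


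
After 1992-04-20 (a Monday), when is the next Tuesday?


Current: Monday
Target: Tuesday
Days ahead: 1

Next Tuesday: 1992-04-21


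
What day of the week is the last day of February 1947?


February 1947 has 28 days
Anchor: Jan 1, 1947. With p = 1947 - 1 = 1946: (p + p//4 - p//100 + p//400) mod 7 = (1946 + 486 - 19 + 4) mod 7 = 2417 mod 7 = 2 -> Wednesday (Mon=0 ... Sun=6)
Days before February (Jan): 31; February 1 index = (2 + 31) mod 7 = 5 -> Saturday
Last day offset: 28 - 1 = 27 days
Weekday index = (5 + 27) mod 7 = 4

Friday, February 28


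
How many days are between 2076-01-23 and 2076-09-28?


From 2076-01-23 to 2076-09-28
2076-01-23: day of year = 23
2076-09-28: days before September = 31 + 29 + 31 + 30 + 31 + 30 + 31 + 31 = 244 (2076 is a leap year); day of year = 244 + 28 = 272
Same year: 272 - 23 = 249

249 days


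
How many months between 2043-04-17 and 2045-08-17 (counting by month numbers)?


From April 2043 to August 2045
2 years * 12 = 24 months, plus 4 months = 28

28 months


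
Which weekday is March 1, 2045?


Target: March 1, 2045
Anchor: Jan 1, 2045. With p = 2045 - 1 = 2044: (p + p//4 - p//100 + p//400) mod 7 = (2044 + 511 - 20 + 5) mod 7 = 2540 mod 7 = 6 -> Sunday (Mon=0 ... Sun=6)
Days before March (Jan-Feb): 59 days
Weekday index = (6 + 59) mod 7 = 2

Wednesday


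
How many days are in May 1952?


May 1952

31 days


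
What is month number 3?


Month 3 of 12

March


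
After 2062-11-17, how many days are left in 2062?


Day of year: 321 of 365
Remaining = 365 - 321

44 days


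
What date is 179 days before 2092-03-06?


Start: 2092-03-06, subtract 179 days
Back 6 days from March 6 reaches February 29, 2092 -> 173 left
February 2092 has 29 days -> back to January 31, 2092 -> 144 left
January 2092 has 31 days -> back to December 31, 2091 -> 113 left
December 2091 has 31 days -> back to November 30, 2091 -> 82 left
November 2091 has 30 days -> back to October 31, 2091 -> 52 left
October 2091 has 31 days -> back to September 30, 2091 -> 21 left
September 2091: 30 - 21 = 9 -> lands on September 9

Result: 2091-09-09


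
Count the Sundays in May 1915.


May 1915 has 31 days
Anchor: Jan 1, 1915. With p = 1915 - 1 = 1914: (p + p//4 - p//100 + p//400) mod 7 = (1914 + 478 - 19 + 4) mod 7 = 2377 mod 7 = 4 -> Friday (Mon=0 ... Sun=6)
Days before May (Jan-Apr): 120; May 1 index = (4 + 120) mod 7 = 5 -> Saturday
First Sunday is May 2
Sundays: 2, 9, 16, 23, 30

5 Sundays


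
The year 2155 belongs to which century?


Century = (year - 1) // 100 + 1
= (2155 - 1) // 100 + 1
= 2154 // 100 + 1
= 21 + 1

22nd century


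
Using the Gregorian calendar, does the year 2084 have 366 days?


Gregorian leap year rule: divisible by 4, but not by 100, unless also by 400.
2084 is divisible by 4 but not 100 -> leap year

Yes


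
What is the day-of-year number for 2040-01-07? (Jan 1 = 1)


Date: January 7, 2040
No months before January
Plus 7 days in January

Day of year: 7


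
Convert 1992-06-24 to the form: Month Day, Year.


ISO 1992-06-24 parses as year=1992, month=06, day=24
Month 6 -> June

June 24, 1992


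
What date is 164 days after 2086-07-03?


Start: 2086-07-03, add 164 days
July 2086 has 31 days: 31 - 3 = 28 days to July 31 -> 136 left
August 2086 has 31 days -> 105 left
September 2086 has 30 days -> 75 left
October 2086 has 31 days -> 44 left
November 2086 has 30 days -> 14 left
December 2086: 14 <= 31 -> lands on December 14

Result: 2086-12-14


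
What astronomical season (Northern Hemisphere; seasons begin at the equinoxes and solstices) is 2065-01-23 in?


Date: January 23
Astronomical Winter (approx.; exact equinox/solstice day varies by year): December 21 to March 19
January 23 falls within the Winter window

Winter


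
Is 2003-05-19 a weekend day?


Anchor: Jan 1, 2003. With p = 2003 - 1 = 2002: (p + p//4 - p//100 + p//400) mod 7 = (2002 + 500 - 20 + 5) mod 7 = 2487 mod 7 = 2 -> Wednesday (Mon=0 ... Sun=6)
Day of year: 139; offset = 138
Weekday index = (2 + 138) mod 7 = 0 -> Monday
Weekend days: Saturday, Sunday

No


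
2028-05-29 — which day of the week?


Date: May 29, 2028
Anchor: Jan 1, 2028. With p = 2028 - 1 = 2027: (p + p//4 - p//100 + p//400) mod 7 = (2027 + 506 - 20 + 5) mod 7 = 2518 mod 7 = 5 -> Saturday (Mon=0 ... Sun=6)
Days before May (Jan-Apr): 121; offset = 121 + 29 - 1 = 149
Weekday index = (5 + 149) mod 7 = 0

Day of the week: Monday


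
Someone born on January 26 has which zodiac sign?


Date: January 26
Conventional tropical zodiac dates: Aquarius from January 20 onward; Pisces starts February 19
January 26 falls within the Aquarius range

Aquarius


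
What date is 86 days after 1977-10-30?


Start: 1977-10-30, add 86 days
October 1977 has 31 days: 31 - 30 = 1 day to October 31 -> 85 left
November 1977 has 30 days -> 55 left
December 1977 has 31 days -> 24 left
January 1978: 24 <= 31 -> lands on January 24

Result: 1978-01-24


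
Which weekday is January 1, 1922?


Target: January 1, 1922
Anchor: Jan 1, 1922. With p = 1922 - 1 = 1921: (p + p//4 - p//100 + p//400) mod 7 = (1921 + 480 - 19 + 4) mod 7 = 2386 mod 7 = 6 -> Sunday (Mon=0 ... Sun=6)
Offset from anchor: 0 days
Weekday index = (6 + 0) mod 7 = 6

Sunday


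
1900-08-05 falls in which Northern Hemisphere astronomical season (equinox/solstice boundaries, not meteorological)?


Date: August 5
Astronomical Summer (approx.; exact equinox/solstice day varies by year): June 21 to September 21
August 5 falls within the Summer window

Summer


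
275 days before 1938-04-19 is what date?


Start: 1938-04-19, subtract 275 days
Back 19 days from April 19 reaches March 31, 1938 -> 256 left
March 1938 has 31 days -> back to February 28, 1938 -> 225 left
February 1938 has 28 days -> back to January 31, 1938 -> 197 left
January 1938 has 31 days -> back to December 31, 1937 -> 166 left
December 1937 has 31 days -> back to November 30, 1937 -> 135 left
November 1937 has 30 days -> back to October 31, 1937 -> 105 left
October 1937 has 31 days -> back to September 30, 1937 -> 74 left
September 1937 has 30 days -> back to August 31, 1937 -> 44 left
August 1937 has 31 days -> back to July 31, 1937 -> 13 left
July 1937: 31 - 13 = 18 -> lands on July 18

Result: 1937-07-18


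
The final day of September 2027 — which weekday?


September 2027 has 30 days
Anchor: Jan 1, 2027. With p = 2027 - 1 = 2026: (p + p//4 - p//100 + p//400) mod 7 = (2026 + 506 - 20 + 5) mod 7 = 2517 mod 7 = 4 -> Friday (Mon=0 ... Sun=6)
Days before September (Jan-Aug): 243; September 1 index = (4 + 243) mod 7 = 2 -> Wednesday
Last day offset: 30 - 1 = 29 days
Weekday index = (2 + 29) mod 7 = 3

Thursday, September 30


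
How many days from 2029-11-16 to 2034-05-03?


From 2029-11-16 to 2034-05-03
2029-11-16: days before November = 31 + 28 + 31 + 30 + 31 + 30 + 31 + 31 + 30 + 31 = 304 (2029 is not a leap year); day of year = 304 + 16 = 320
2034-05-03: days before May = 31 + 28 + 31 + 30 = 120 (2034 is not a leap year); day of year = 120 + 3 = 123
Rest of 2029: 365 - 320 = 45
Full years 2030 (365), 2031 (365), 2032 (366), 2033 (365): 1461
Total = 45 + 1461 + 123 = 1629

1629 days


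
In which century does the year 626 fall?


Century = (year - 1) // 100 + 1
= (626 - 1) // 100 + 1
= 625 // 100 + 1
= 6 + 1

7th century


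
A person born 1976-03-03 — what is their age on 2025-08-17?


Birth: 1976-03-03
Reference: 2025-08-17
Year difference: 2025 - 1976 = 49

49 years old


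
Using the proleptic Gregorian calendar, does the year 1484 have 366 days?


Gregorian leap year rule: divisible by 4, but not by 100, unless also by 400.
1484 is divisible by 4 but not 100 -> leap year

Yes


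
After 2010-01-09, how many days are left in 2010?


Day of year: 9 of 365
Remaining = 365 - 9

356 days


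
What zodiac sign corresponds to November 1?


Date: November 1
Conventional tropical zodiac dates: Scorpio from October 23 onward; Sagittarius starts November 22
November 1 falls within the Scorpio range

Scorpio


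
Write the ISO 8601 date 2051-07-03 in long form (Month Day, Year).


ISO 2051-07-03 parses as year=2051, month=07, day=03
Month 7 -> July

July 3, 2051


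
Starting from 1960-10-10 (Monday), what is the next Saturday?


Current: Monday
Target: Saturday
Days ahead: 5

Next Saturday: 1960-10-15


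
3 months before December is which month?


December is month 12
12 - 3 = 9

September


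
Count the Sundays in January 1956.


January 1956 has 31 days
Anchor: Jan 1, 1956. With p = 1956 - 1 = 1955: (p + p//4 - p//100 + p//400) mod 7 = (1955 + 488 - 19 + 4) mod 7 = 2428 mod 7 = 6 -> Sunday (Mon=0 ... Sun=6)
January 1 is the anchor itself -> Sunday
First Sunday is January 1
Sundays: 1, 8, 15, 22, 29

5 Sundays


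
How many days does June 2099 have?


June 2099

30 days


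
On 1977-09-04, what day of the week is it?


Date: September 4, 1977
Anchor: Jan 1, 1977. With p = 1977 - 1 = 1976: (p + p//4 - p//100 + p//400) mod 7 = (1976 + 494 - 19 + 4) mod 7 = 2455 mod 7 = 5 -> Saturday (Mon=0 ... Sun=6)
Days before September (Jan-Aug): 243; offset = 243 + 4 - 1 = 246
Weekday index = (5 + 246) mod 7 = 6

Day of the week: Sunday


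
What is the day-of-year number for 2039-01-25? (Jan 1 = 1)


Date: January 25, 2039
No months before January
Plus 25 days in January

Day of year: 25


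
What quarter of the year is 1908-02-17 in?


Month: February (month 2)
Q1: Jan-Mar, Q2: Apr-Jun, Q3: Jul-Sep, Q4: Oct-Dec

Q1


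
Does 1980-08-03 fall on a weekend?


Anchor: Jan 1, 1980. With p = 1980 - 1 = 1979: (p + p//4 - p//100 + p//400) mod 7 = (1979 + 494 - 19 + 4) mod 7 = 2458 mod 7 = 1 -> Tuesday (Mon=0 ... Sun=6)
Day of year: 216; offset = 215
Weekday index = (1 + 215) mod 7 = 6 -> Sunday
Weekend days: Saturday, Sunday

Yes


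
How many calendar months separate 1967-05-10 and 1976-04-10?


From May 1967 to April 1976
9 years * 12 = 108 months, minus 1 month = 107

107 months


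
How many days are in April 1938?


April 1938

30 days


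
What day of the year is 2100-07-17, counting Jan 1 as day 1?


Date: July 17, 2100
Days in months 1 through 6: 181
Plus 17 days in July

Day of year: 198


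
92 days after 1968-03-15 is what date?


Start: 1968-03-15, add 92 days
March 1968 has 31 days: 31 - 15 = 16 days to March 31 -> 76 left
April 1968 has 30 days -> 46 left
May 1968 has 31 days -> 15 left
June 1968: 15 <= 30 -> lands on June 15

Result: 1968-06-15


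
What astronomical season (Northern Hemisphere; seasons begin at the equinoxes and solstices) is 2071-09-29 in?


Date: September 29
Astronomical Autumn (approx.; exact equinox/solstice day varies by year): September 22 to December 20
September 29 falls within the Autumn window

Autumn


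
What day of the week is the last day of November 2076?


November 2076 has 30 days
Anchor: Jan 1, 2076. With p = 2076 - 1 = 2075: (p + p//4 - p//100 + p//400) mod 7 = (2075 + 518 - 20 + 5) mod 7 = 2578 mod 7 = 2 -> Wednesday (Mon=0 ... Sun=6)
Days before November (Jan-Oct): 305; November 1 index = (2 + 305) mod 7 = 6 -> Sunday
Last day offset: 30 - 1 = 29 days
Weekday index = (6 + 29) mod 7 = 0

Monday, November 30


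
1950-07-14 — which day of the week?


Date: July 14, 1950
Anchor: Jan 1, 1950. With p = 1950 - 1 = 1949: (p + p//4 - p//100 + p//400) mod 7 = (1949 + 487 - 19 + 4) mod 7 = 2421 mod 7 = 6 -> Sunday (Mon=0 ... Sun=6)
Days before July (Jan-Jun): 181; offset = 181 + 14 - 1 = 194
Weekday index = (6 + 194) mod 7 = 4

Day of the week: Friday


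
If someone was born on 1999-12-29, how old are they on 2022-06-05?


Birth: 1999-12-29
Reference: 2022-06-05
Year difference: 2022 - 1999 = 23
Birthday not yet reached in 2022, subtract 1

22 years old


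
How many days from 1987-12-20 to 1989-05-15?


From 1987-12-20 to 1989-05-15
1987-12-20: days before December = 31 + 28 + 31 + 30 + 31 + 30 + 31 + 31 + 30 + 31 + 30 = 334 (1987 is not a leap year); day of year = 334 + 20 = 354
1989-05-15: days before May = 31 + 28 + 31 + 30 = 120 (1989 is not a leap year); day of year = 120 + 15 = 135
Rest of 1987: 365 - 354 = 11
Full years 1988 (366): 366
Total = 11 + 366 + 135 = 512

512 days


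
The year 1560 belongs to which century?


Century = (year - 1) // 100 + 1
= (1560 - 1) // 100 + 1
= 1559 // 100 + 1
= 15 + 1

16th century


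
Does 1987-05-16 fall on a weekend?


Anchor: Jan 1, 1987. With p = 1987 - 1 = 1986: (p + p//4 - p//100 + p//400) mod 7 = (1986 + 496 - 19 + 4) mod 7 = 2467 mod 7 = 3 -> Thursday (Mon=0 ... Sun=6)
Day of year: 136; offset = 135
Weekday index = (3 + 135) mod 7 = 5 -> Saturday
Weekend days: Saturday, Sunday

Yes


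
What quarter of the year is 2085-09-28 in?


Month: September (month 9)
Q1: Jan-Mar, Q2: Apr-Jun, Q3: Jul-Sep, Q4: Oct-Dec

Q3


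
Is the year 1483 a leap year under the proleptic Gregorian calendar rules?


Gregorian leap year rule: divisible by 4, but not by 100, unless also by 400.
1483 is not divisible by 4 -> not a leap year

No


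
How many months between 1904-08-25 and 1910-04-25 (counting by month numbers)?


From August 1904 to April 1910
6 years * 12 = 72 months, minus 4 months = 68

68 months


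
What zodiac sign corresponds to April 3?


Date: April 3
Conventional tropical zodiac dates: Aries from March 21 onward; Taurus starts April 20
April 3 falls within the Aries range

Aries


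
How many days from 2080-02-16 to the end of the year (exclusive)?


Day of year: 47 of 366
Remaining = 366 - 47

319 days


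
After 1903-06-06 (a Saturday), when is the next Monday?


Current: Saturday
Target: Monday
Days ahead: 2

Next Monday: 1903-06-08


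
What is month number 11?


Month 11 of 12

November


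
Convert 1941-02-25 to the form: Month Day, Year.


ISO 1941-02-25 parses as year=1941, month=02, day=25
Month 2 -> February

February 25, 1941


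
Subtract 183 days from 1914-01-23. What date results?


Start: 1914-01-23, subtract 183 days
Back 23 days from January 23 reaches December 31, 1913 -> 160 left
December 1913 has 31 days -> back to November 30, 1913 -> 129 left
November 1913 has 30 days -> back to October 31, 1913 -> 99 left
October 1913 has 31 days -> back to September 30, 1913 -> 68 left
September 1913 has 30 days -> back to August 31, 1913 -> 38 left
August 1913 has 31 days -> back to July 31, 1913 -> 7 left
July 1913: 31 - 7 = 24 -> lands on July 24

Result: 1913-07-24


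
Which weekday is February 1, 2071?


Target: February 1, 2071
Anchor: Jan 1, 2071. With p = 2071 - 1 = 2070: (p + p//4 - p//100 + p//400) mod 7 = (2070 + 517 - 20 + 5) mod 7 = 2572 mod 7 = 3 -> Thursday (Mon=0 ... Sun=6)
Days before February (Jan): 31 days
Weekday index = (3 + 31) mod 7 = 6

Sunday


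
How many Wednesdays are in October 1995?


October 1995 has 31 days
Anchor: Jan 1, 1995. With p = 1995 - 1 = 1994: (p + p//4 - p//100 + p//400) mod 7 = (1994 + 498 - 19 + 4) mod 7 = 2477 mod 7 = 6 -> Sunday (Mon=0 ... Sun=6)
Days before October (Jan-Sep): 273; October 1 index = (6 + 273) mod 7 = 6 -> Sunday
First Wednesday is October 4
Wednesdays: 4, 11, 18, 25

4 Wednesdays


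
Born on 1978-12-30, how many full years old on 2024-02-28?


Birth: 1978-12-30
Reference: 2024-02-28
Year difference: 2024 - 1978 = 46
Birthday not yet reached in 2024, subtract 1

45 years old


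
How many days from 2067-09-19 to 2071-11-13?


From 2067-09-19 to 2071-11-13
2067-09-19: days before September = 31 + 28 + 31 + 30 + 31 + 30 + 31 + 31 = 243 (2067 is not a leap year); day of year = 243 + 19 = 262
2071-11-13: days before November = 31 + 28 + 31 + 30 + 31 + 30 + 31 + 31 + 30 + 31 = 304 (2071 is not a leap year); day of year = 304 + 13 = 317
Rest of 2067: 365 - 262 = 103
Full years 2068 (366), 2069 (365), 2070 (365): 1096
Total = 103 + 1096 + 317 = 1516

1516 days


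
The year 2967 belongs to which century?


Century = (year - 1) // 100 + 1
= (2967 - 1) // 100 + 1
= 2966 // 100 + 1
= 29 + 1

30th century


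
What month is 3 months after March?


March is month 3
3 + 3 = 6

June


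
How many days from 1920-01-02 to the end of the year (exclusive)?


Day of year: 2 of 366
Remaining = 366 - 2

364 days


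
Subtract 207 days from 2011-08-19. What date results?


Start: 2011-08-19, subtract 207 days
Back 19 days from August 19 reaches July 31, 2011 -> 188 left
July 2011 has 31 days -> back to June 30, 2011 -> 157 left
June 2011 has 30 days -> back to May 31, 2011 -> 127 left
May 2011 has 31 days -> back to April 30, 2011 -> 96 left
April 2011 has 30 days -> back to March 31, 2011 -> 66 left
March 2011 has 31 days -> back to February 28, 2011 -> 35 left
February 2011 has 28 days -> back to January 31, 2011 -> 7 left
January 2011: 31 - 7 = 24 -> lands on January 24

Result: 2011-01-24


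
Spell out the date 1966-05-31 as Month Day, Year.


ISO 1966-05-31 parses as year=1966, month=05, day=31
Month 5 -> May

May 31, 1966


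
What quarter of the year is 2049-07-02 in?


Month: July (month 7)
Q1: Jan-Mar, Q2: Apr-Jun, Q3: Jul-Sep, Q4: Oct-Dec

Q3


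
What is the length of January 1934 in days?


January 1934

31 days


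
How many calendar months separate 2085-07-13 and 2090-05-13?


From July 2085 to May 2090
5 years * 12 = 60 months, minus 2 months = 58

58 months


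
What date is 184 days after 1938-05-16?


Start: 1938-05-16, add 184 days
May 1938 has 31 days: 31 - 16 = 15 days to May 31 -> 169 left
June 1938 has 30 days -> 139 left
July 1938 has 31 days -> 108 left
August 1938 has 31 days -> 77 left
September 1938 has 30 days -> 47 left
October 1938 has 31 days -> 16 left
November 1938: 16 <= 30 -> lands on November 16

Result: 1938-11-16


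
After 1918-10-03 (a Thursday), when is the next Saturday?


Current: Thursday
Target: Saturday
Days ahead: 2

Next Saturday: 1918-10-05


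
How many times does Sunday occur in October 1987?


October 1987 has 31 days
Anchor: Jan 1, 1987. With p = 1987 - 1 = 1986: (p + p//4 - p//100 + p//400) mod 7 = (1986 + 496 - 19 + 4) mod 7 = 2467 mod 7 = 3 -> Thursday (Mon=0 ... Sun=6)
Days before October (Jan-Sep): 273; October 1 index = (3 + 273) mod 7 = 3 -> Thursday
First Sunday is October 4
Sundays: 4, 11, 18, 25

4 Sundays


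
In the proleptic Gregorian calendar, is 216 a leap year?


Gregorian leap year rule: divisible by 4, but not by 100, unless also by 400.
216 is divisible by 4 but not 100 -> leap year

Yes


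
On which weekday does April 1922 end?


April 1922 has 30 days
Anchor: Jan 1, 1922. With p = 1922 - 1 = 1921: (p + p//4 - p//100 + p//400) mod 7 = (1921 + 480 - 19 + 4) mod 7 = 2386 mod 7 = 6 -> Sunday (Mon=0 ... Sun=6)
Days before April (Jan-Mar): 90; April 1 index = (6 + 90) mod 7 = 5 -> Saturday
Last day offset: 30 - 1 = 29 days
Weekday index = (5 + 29) mod 7 = 6

Sunday, April 30


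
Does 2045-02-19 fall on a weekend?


Anchor: Jan 1, 2045. With p = 2045 - 1 = 2044: (p + p//4 - p//100 + p//400) mod 7 = (2044 + 511 - 20 + 5) mod 7 = 2540 mod 7 = 6 -> Sunday (Mon=0 ... Sun=6)
Day of year: 50; offset = 49
Weekday index = (6 + 49) mod 7 = 6 -> Sunday
Weekend days: Saturday, Sunday

Yes


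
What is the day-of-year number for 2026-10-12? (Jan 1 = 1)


Date: October 12, 2026
Days in months 1 through 9: 273
Plus 12 days in October

Day of year: 285


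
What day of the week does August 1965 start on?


Target: August 1, 1965
Anchor: Jan 1, 1965. With p = 1965 - 1 = 1964: (p + p//4 - p//100 + p//400) mod 7 = (1964 + 491 - 19 + 4) mod 7 = 2440 mod 7 = 4 -> Friday (Mon=0 ... Sun=6)
Days before August (Jan-Jul): 212 days
Weekday index = (4 + 212) mod 7 = 6

Sunday


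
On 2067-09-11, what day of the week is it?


Date: September 11, 2067
Anchor: Jan 1, 2067. With p = 2067 - 1 = 2066: (p + p//4 - p//100 + p//400) mod 7 = (2066 + 516 - 20 + 5) mod 7 = 2567 mod 7 = 5 -> Saturday (Mon=0 ... Sun=6)
Days before September (Jan-Aug): 243; offset = 243 + 11 - 1 = 253
Weekday index = (5 + 253) mod 7 = 6

Day of the week: Sunday


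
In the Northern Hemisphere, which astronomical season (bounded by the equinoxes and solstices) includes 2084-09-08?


Date: September 8
Astronomical Summer (approx.; exact equinox/solstice day varies by year): June 21 to September 21
September 8 falls within the Summer window

Summer


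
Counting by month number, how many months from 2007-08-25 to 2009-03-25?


From August 2007 to March 2009
2 years * 12 = 24 months, minus 5 months = 19

19 months


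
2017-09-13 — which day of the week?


Date: September 13, 2017
Anchor: Jan 1, 2017. With p = 2017 - 1 = 2016: (p + p//4 - p//100 + p//400) mod 7 = (2016 + 504 - 20 + 5) mod 7 = 2505 mod 7 = 6 -> Sunday (Mon=0 ... Sun=6)
Days before September (Jan-Aug): 243; offset = 243 + 13 - 1 = 255
Weekday index = (6 + 255) mod 7 = 2

Day of the week: Wednesday


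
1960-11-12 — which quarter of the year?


Month: November (month 11)
Q1: Jan-Mar, Q2: Apr-Jun, Q3: Jul-Sep, Q4: Oct-Dec

Q4


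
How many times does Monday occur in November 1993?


November 1993 has 30 days
Anchor: Jan 1, 1993. With p = 1993 - 1 = 1992: (p + p//4 - p//100 + p//400) mod 7 = (1992 + 498 - 19 + 4) mod 7 = 2475 mod 7 = 4 -> Friday (Mon=0 ... Sun=6)
Days before November (Jan-Oct): 304; November 1 index = (4 + 304) mod 7 = 0 -> Monday
First Monday is November 1
Mondays: 1, 8, 15, 22, 29

5 Mondays


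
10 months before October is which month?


October is month 10
10 - 10 = 0; wrap: 0 + 12 = 12

December


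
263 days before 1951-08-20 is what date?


Start: 1951-08-20, subtract 263 days
Back 20 days from August 20 reaches July 31, 1951 -> 243 left
July 1951 has 31 days -> back to June 30, 1951 -> 212 left
June 1951 has 30 days -> back to May 31, 1951 -> 182 left
May 1951 has 31 days -> back to April 30, 1951 -> 151 left
April 1951 has 30 days -> back to March 31, 1951 -> 121 left
March 1951 has 31 days -> back to February 28, 1951 -> 90 left
February 1951 has 28 days -> back to January 31, 1951 -> 62 left
January 1951 has 31 days -> back to December 31, 1950 -> 31 left
December 1950 has 31 days -> back to November 30, 1950 -> 0 left
November 1950: 30 - 0 = 30 -> lands on November 30

Result: 1950-11-30


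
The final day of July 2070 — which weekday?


July 2070 has 31 days
Anchor: Jan 1, 2070. With p = 2070 - 1 = 2069: (p + p//4 - p//100 + p//400) mod 7 = (2069 + 517 - 20 + 5) mod 7 = 2571 mod 7 = 2 -> Wednesday (Mon=0 ... Sun=6)
Days before July (Jan-Jun): 181; July 1 index = (2 + 181) mod 7 = 1 -> Tuesday
Last day offset: 31 - 1 = 30 days
Weekday index = (1 + 30) mod 7 = 3

Thursday, July 31


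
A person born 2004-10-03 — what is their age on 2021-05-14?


Birth: 2004-10-03
Reference: 2021-05-14
Year difference: 2021 - 2004 = 17
Birthday not yet reached in 2021, subtract 1

16 years old


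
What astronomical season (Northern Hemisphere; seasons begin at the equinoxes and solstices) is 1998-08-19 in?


Date: August 19
Astronomical Summer (approx.; exact equinox/solstice day varies by year): June 21 to September 21
August 19 falls within the Summer window

Summer


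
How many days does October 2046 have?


October 2046

31 days


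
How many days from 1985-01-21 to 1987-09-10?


From 1985-01-21 to 1987-09-10
1985-01-21: day of year = 21
1987-09-10: days before September = 31 + 28 + 31 + 30 + 31 + 30 + 31 + 31 = 243 (1987 is not a leap year); day of year = 243 + 10 = 253
Rest of 1985: 365 - 21 = 344
Full years 1986 (365): 365
Total = 344 + 365 + 253 = 962

962 days


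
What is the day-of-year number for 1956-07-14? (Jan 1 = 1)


Date: July 14, 1956
Days in months 1 through 6: 182
Plus 14 days in July

Day of year: 196


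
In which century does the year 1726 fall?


Century = (year - 1) // 100 + 1
= (1726 - 1) // 100 + 1
= 1725 // 100 + 1
= 17 + 1

18th century


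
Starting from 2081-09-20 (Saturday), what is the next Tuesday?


Current: Saturday
Target: Tuesday
Days ahead: 3

Next Tuesday: 2081-09-23


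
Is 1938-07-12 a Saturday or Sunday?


Anchor: Jan 1, 1938. With p = 1938 - 1 = 1937: (p + p//4 - p//100 + p//400) mod 7 = (1937 + 484 - 19 + 4) mod 7 = 2406 mod 7 = 5 -> Saturday (Mon=0 ... Sun=6)
Day of year: 193; offset = 192
Weekday index = (5 + 192) mod 7 = 1 -> Tuesday
Weekend days: Saturday, Sunday

No


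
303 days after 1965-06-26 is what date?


Start: 1965-06-26, add 303 days
June 1965 has 30 days: 30 - 26 = 4 days to June 30 -> 299 left
July 1965 has 31 days -> 268 left
August 1965 has 31 days -> 237 left
September 1965 has 30 days -> 207 left
October 1965 has 31 days -> 176 left
November 1965 has 30 days -> 146 left
December 1965 has 31 days -> 115 left
January 1966 has 31 days -> 84 left
February 1966 has 28 days -> 56 left
March 1966 has 31 days -> 25 left
April 1966: 25 <= 30 -> lands on April 25

Result: 1966-04-25


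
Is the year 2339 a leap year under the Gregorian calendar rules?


Gregorian leap year rule: divisible by 4, but not by 100, unless also by 400.
2339 is not divisible by 4 -> not a leap year

No


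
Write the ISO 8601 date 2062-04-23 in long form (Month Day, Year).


ISO 2062-04-23 parses as year=2062, month=04, day=23
Month 4 -> April

April 23, 2062


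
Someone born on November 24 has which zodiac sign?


Date: November 24
Conventional tropical zodiac dates: Sagittarius from November 22 onward; Capricorn starts December 22
November 24 falls within the Sagittarius range

Sagittarius


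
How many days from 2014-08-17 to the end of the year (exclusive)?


Day of year: 229 of 365
Remaining = 365 - 229

136 days


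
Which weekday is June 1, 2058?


Target: June 1, 2058
Anchor: Jan 1, 2058. With p = 2058 - 1 = 2057: (p + p//4 - p//100 + p//400) mod 7 = (2057 + 514 - 20 + 5) mod 7 = 2556 mod 7 = 1 -> Tuesday (Mon=0 ... Sun=6)
Days before June (Jan-May): 151 days
Weekday index = (1 + 151) mod 7 = 5

Saturday


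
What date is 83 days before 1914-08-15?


Start: 1914-08-15, subtract 83 days
Back 15 days from August 15 reaches July 31, 1914 -> 68 left
July 1914 has 31 days -> back to June 30, 1914 -> 37 left
June 1914 has 30 days -> back to May 31, 1914 -> 7 left
May 1914: 31 - 7 = 24 -> lands on May 24

Result: 1914-05-24


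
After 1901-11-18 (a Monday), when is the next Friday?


Current: Monday
Target: Friday
Days ahead: 4

Next Friday: 1901-11-22


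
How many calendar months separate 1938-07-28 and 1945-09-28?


From July 1938 to September 1945
7 years * 12 = 84 months, plus 2 months = 86

86 months


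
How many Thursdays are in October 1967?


October 1967 has 31 days
Anchor: Jan 1, 1967. With p = 1967 - 1 = 1966: (p + p//4 - p//100 + p//400) mod 7 = (1966 + 491 - 19 + 4) mod 7 = 2442 mod 7 = 6 -> Sunday (Mon=0 ... Sun=6)
Days before October (Jan-Sep): 273; October 1 index = (6 + 273) mod 7 = 6 -> Sunday
First Thursday is October 5
Thursdays: 5, 12, 19, 26

4 Thursdays


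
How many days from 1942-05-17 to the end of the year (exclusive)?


Day of year: 137 of 365
Remaining = 365 - 137

228 days


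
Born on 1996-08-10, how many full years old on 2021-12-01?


Birth: 1996-08-10
Reference: 2021-12-01
Year difference: 2021 - 1996 = 25

25 years old


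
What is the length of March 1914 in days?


March 1914

31 days


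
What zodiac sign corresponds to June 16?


Date: June 16
Conventional tropical zodiac dates: Gemini from May 21 onward; Cancer starts June 21
June 16 falls within the Gemini range

Gemini


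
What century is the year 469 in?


Century = (year - 1) // 100 + 1
= (469 - 1) // 100 + 1
= 468 // 100 + 1
= 4 + 1

5th century


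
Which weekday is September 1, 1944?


Target: September 1, 1944
Anchor: Jan 1, 1944. With p = 1944 - 1 = 1943: (p + p//4 - p//100 + p//400) mod 7 = (1943 + 485 - 19 + 4) mod 7 = 2413 mod 7 = 5 -> Saturday (Mon=0 ... Sun=6)
Days before September (Jan-Aug): 244 days
Weekday index = (5 + 244) mod 7 = 4

Friday


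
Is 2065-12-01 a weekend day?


Anchor: Jan 1, 2065. With p = 2065 - 1 = 2064: (p + p//4 - p//100 + p//400) mod 7 = (2064 + 516 - 20 + 5) mod 7 = 2565 mod 7 = 3 -> Thursday (Mon=0 ... Sun=6)
Day of year: 335; offset = 334
Weekday index = (3 + 334) mod 7 = 1 -> Tuesday
Weekend days: Saturday, Sunday

No


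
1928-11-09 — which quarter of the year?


Month: November (month 11)
Q1: Jan-Mar, Q2: Apr-Jun, Q3: Jul-Sep, Q4: Oct-Dec

Q4


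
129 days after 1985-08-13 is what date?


Start: 1985-08-13, add 129 days
August 1985 has 31 days: 31 - 13 = 18 days to August 31 -> 111 left
September 1985 has 30 days -> 81 left
October 1985 has 31 days -> 50 left
November 1985 has 30 days -> 20 left
December 1985: 20 <= 31 -> lands on December 20

Result: 1985-12-20


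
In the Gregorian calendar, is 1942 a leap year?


Gregorian leap year rule: divisible by 4, but not by 100, unless also by 400.
1942 is not divisible by 4 -> not a leap year

No


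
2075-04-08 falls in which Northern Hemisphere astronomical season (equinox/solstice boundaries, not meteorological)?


Date: April 8
Astronomical Spring (approx.; exact equinox/solstice day varies by year): March 20 to June 20
April 8 falls within the Spring window

Spring


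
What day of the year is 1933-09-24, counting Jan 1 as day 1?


Date: September 24, 1933
Days in months 1 through 8: 243
Plus 24 days in September

Day of year: 267


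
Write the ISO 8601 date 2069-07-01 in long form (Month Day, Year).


ISO 2069-07-01 parses as year=2069, month=07, day=01
Month 7 -> July

July 1, 2069


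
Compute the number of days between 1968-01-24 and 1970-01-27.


From 1968-01-24 to 1970-01-27
1968-01-24: day of year = 24
1970-01-27: day of year = 27
Rest of 1968: 366 - 24 = 342
Full years 1969 (365): 365
Total = 342 + 365 + 27 = 734

734 days


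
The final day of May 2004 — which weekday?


May 2004 has 31 days
Anchor: Jan 1, 2004. With p = 2004 - 1 = 2003: (p + p//4 - p//100 + p//400) mod 7 = (2003 + 500 - 20 + 5) mod 7 = 2488 mod 7 = 3 -> Thursday (Mon=0 ... Sun=6)
Days before May (Jan-Apr): 121; May 1 index = (3 + 121) mod 7 = 5 -> Saturday
Last day offset: 31 - 1 = 30 days
Weekday index = (5 + 30) mod 7 = 0

Monday, May 31


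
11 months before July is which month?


July is month 7
7 - 11 = -4; wrap: -4 + 12 = 8

August


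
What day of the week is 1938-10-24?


Date: October 24, 1938
Anchor: Jan 1, 1938. With p = 1938 - 1 = 1937: (p + p//4 - p//100 + p//400) mod 7 = (1937 + 484 - 19 + 4) mod 7 = 2406 mod 7 = 5 -> Saturday (Mon=0 ... Sun=6)
Days before October (Jan-Sep): 273; offset = 273 + 24 - 1 = 296
Weekday index = (5 + 296) mod 7 = 0

Day of the week: Monday


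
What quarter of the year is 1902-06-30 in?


Month: June (month 6)
Q1: Jan-Mar, Q2: Apr-Jun, Q3: Jul-Sep, Q4: Oct-Dec

Q2


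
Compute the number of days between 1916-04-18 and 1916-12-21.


From 1916-04-18 to 1916-12-21
1916-04-18: days before April = 31 + 29 + 31 = 91 (1916 is a leap year); day of year = 91 + 18 = 109
1916-12-21: days before December = 31 + 29 + 31 + 30 + 31 + 30 + 31 + 31 + 30 + 31 + 30 = 335 (1916 is a leap year); day of year = 335 + 21 = 356
Same year: 356 - 109 = 247

247 days


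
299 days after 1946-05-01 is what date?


Start: 1946-05-01, add 299 days
May 1946 has 31 days: 31 - 1 = 30 days to May 31 -> 269 left
June 1946 has 30 days -> 239 left
July 1946 has 31 days -> 208 left
August 1946 has 31 days -> 177 left
September 1946 has 30 days -> 147 left
October 1946 has 31 days -> 116 left
November 1946 has 30 days -> 86 left
December 1946 has 31 days -> 55 left
January 1947 has 31 days -> 24 left
February 1947: 24 <= 28 -> lands on February 24

Result: 1947-02-24


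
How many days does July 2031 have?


July 2031

31 days


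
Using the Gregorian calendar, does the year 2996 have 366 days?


Gregorian leap year rule: divisible by 4, but not by 100, unless also by 400.
2996 is divisible by 4 but not 100 -> leap year

Yes


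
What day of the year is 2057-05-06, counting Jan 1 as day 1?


Date: May 6, 2057
Days in months 1 through 4: 120
Plus 6 days in May

Day of year: 126


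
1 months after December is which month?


December is month 12
12 + 1 = 13; wrap: 13 - 12 = 1

January


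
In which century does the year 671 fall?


Century = (year - 1) // 100 + 1
= (671 - 1) // 100 + 1
= 670 // 100 + 1
= 6 + 1

7th century
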